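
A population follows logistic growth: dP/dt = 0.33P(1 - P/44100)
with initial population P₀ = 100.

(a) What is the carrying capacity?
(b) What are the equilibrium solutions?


Logistic ODE dP/dt = 0.33P(1 - P/44100) has equilibria where dP/dt = 0, i.e. P = 0 or P = 44100.
The coefficient (1 - P/K) = 0 when P = K, identifying K = 44100 as the carrying capacity.
(a) K = 44100; (b) equilibria P = 0 and P = 44100.


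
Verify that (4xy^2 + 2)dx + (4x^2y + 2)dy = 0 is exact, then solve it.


Check exactness: ∂M/∂y = 8xy and ∂N/∂x = 8xy; equal, so the equation is exact.
Integrate M with respect to x (treating y as constant): ∫M dx = 2x^2y^2 + 2x + h(y).
Differentiate w.r.t. y and set equal to N: the x-dependent terms already match, leaving h'(y) = 2. Integrate: h(y) = 2y.
So F(x,y) = 2x^2y^2 + 2x + 2y.
General solution: 2x^2y^2 + 2x + 2y = C.


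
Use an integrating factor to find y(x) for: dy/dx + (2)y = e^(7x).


P(x) = 2 ⇒ μ = e^(2x).
(μ y)' = e^(9x) ⇒ μ y = e^(9x)/9 + C.
Divide by μ: y = (1/9)e^(7x) + Ce^(-2x).


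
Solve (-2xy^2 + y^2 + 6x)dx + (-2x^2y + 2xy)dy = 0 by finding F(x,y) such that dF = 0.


Check exactness: ∂M/∂y = -4xy + 2y and ∂N/∂x = -4xy + 2y; equal, so the equation is exact.
Integrate M with respect to x (treating y as constant): ∫M dx = -x^2y^2 + xy^2 + 3x^2 + h(y).
Differentiate w.r.t. y and set equal to N: all terms match, so h'(y) = 0 and h is a constant absorbed into C.
General solution: -x^2y^2 + xy^2 + 3x^2 = C.


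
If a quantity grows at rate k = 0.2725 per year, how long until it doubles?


Exponential growth: P(t) = P₀ e^(0.2725t). Set P(t)/P₀ = 2: e^(0.2725t) = 2.
Solve: t = ln(2)/0.2725 ≈ 2.54 years.


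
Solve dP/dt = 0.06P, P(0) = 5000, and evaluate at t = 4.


The ODE dP/dt = 0.06P has solution P(t) = P(0)e^(0.06t).
Substitute P(0) = 5000 and t = 4: P(4) = 5000 e^(0.24) ≈ 6356.


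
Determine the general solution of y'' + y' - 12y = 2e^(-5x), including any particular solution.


Characteristic roots of r² + r - 12 = 0 are -4, 3.
y_h = C₁e^(-4x) + C₂e^(3x).
Forcing exponent -5 is not a characteristic root; try y_p = Ae^(-5x).
Substitute: A·(25 + (1)·-5 + (-12)) = A·8 = 2, so A = 1/4.
General solution: y = C₁e^(-4x) + C₂e^(3x) + (1/4)e^(-5x).


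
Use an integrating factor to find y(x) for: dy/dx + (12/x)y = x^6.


P(x) = 12/x ⇒ μ = x^12.
(x^12 y)' = x^18 ⇒ x^12 y = x^19/(19) + C.
Solve for y: y = (1/19)x^7 + C/x^12.


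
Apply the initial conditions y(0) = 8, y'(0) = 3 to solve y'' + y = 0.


Characteristic roots of r² + 1 = 0 are ±1i, so y = C₁cos(x) + C₂sin(x).
Apply y(0) = 8: C₁ = 8. Differentiate and apply y'(0) = 3: 1·C₂ = 3, so C₂ = 3.
Particular solution: y = 8cos(x) + 3sin(x).


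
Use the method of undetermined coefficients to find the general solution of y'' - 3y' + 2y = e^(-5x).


Characteristic roots of r² - 3r + 2 = 0 are 1, 2.
y_h = C₁e^(x) + C₂e^(2x).
Forcing exponent -5 is not a characteristic root; try y_p = Ae^(-5x).
Substitute: A·(25 + (-3)·-5 + (2)) = A·42 = 1, so A = 1/42.
General solution: y = C₁e^(x) + C₂e^(2x) + (1/42)e^(-5x).


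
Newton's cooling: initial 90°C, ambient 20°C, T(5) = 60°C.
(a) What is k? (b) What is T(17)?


Newton's law: T(t) = T_a + (T₀ - T_a)e^(-kt).
(a) Use T(5) = 60: (60 - 20)/(90 - 20) = e^(-k·5), so k = -ln(0.571)/5 ≈ 0.1119.
(b) Apply k to t = 17: T(17) = 20 + (70)e^(-1.903) ≈ 30.4°C.


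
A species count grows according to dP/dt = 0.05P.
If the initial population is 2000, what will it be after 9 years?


The ODE dP/dt = 0.05P has solution P(t) = P(0)e^(0.05t).
Substitute P(0) = 2000 and t = 9: P(9) = 2000 e^(0.45) ≈ 3137.


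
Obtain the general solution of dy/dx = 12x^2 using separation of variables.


Integrate both sides with respect to x: y = ∫ 12x^2 dx = 4x^3 + C.


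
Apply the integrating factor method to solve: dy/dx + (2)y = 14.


P(x) = 2, Q(x) = 14; integrating factor μ = e^(2x).
(μ y)' = 14e^(2x) ⇒ μ y = 7e^(2x) + C.
Divide by μ: y = 7 + Ce^(-2x).


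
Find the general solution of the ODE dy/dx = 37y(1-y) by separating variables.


Separate: dy/[y(1-y)] = 37 dx.
Partial fractions: 1/[y(1-y)] = 1/y + 1/(1-y).
Integrate: ln|y/(1-y)| = 37x + C₀.
Solve for y: y = 1/(1 + Ce^(-37x)).


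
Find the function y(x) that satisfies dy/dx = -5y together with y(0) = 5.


General solution of y' = -5y is y = Ce^(-5x).
Apply y(0) = 5: C = 5.
Particular solution: y = 5e^(-5x).


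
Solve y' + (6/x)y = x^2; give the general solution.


P(x) = 6/x ⇒ μ = x^6.
(x^6 y)' = x^8 ⇒ x^6 y = x^9/(9) + C.
Solve for y: y = (1/9)x^3 + C/x^6.


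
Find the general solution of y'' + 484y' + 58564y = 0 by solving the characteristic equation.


Characteristic equation: r² + 484r + 58564 = 0, i.e. (r + 242)² = 0.
Repeated root r = -242; include an x factor for the second linearly independent solution.
General solution: y = (C₁ + C₂x)e^(-242x).


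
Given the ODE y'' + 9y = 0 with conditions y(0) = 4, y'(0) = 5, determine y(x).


Characteristic roots of r² + 9 = 0 are ±3i, so y = C₁cos(3x) + C₂sin(3x).
Apply y(0) = 4: C₁ = 4. Differentiate and apply y'(0) = 5: 3·C₂ = 5, so C₂ = 5/3.
Particular solution: y = 4cos(3x) + (5/3)sin(3x).


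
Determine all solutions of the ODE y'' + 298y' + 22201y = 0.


Characteristic equation: r² + 298r + 22201 = 0, i.e. (r + 149)² = 0.
Repeated root r = -149; include an x factor for the second linearly independent solution.
General solution: y = (C₁ + C₂x)e^(-149x).


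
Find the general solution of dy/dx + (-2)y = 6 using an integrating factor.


P(x) = -2 ⇒ μ = e^(-2x).
(μ y)' = 6e^(-2x) ⇒ μ y = -3e^(-2x) + C.
Divide by μ: y = -3 + Ce^(2x).


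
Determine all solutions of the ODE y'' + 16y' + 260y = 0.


Characteristic equation: r² + 16r + 260 = 0.
Discriminant is negative; roots r = -8 ± 14i (complex conjugate pair).
General solution uses e^(α x)(C₁ cos(β x) + C₂ sin(β x)): y = e^(-8x)(C₁cos(14x) + C₂sin(14x)).


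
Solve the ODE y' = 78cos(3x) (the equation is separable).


g(y) = 1, so integrate directly: y = ∫ 78cos(3x) dx = 26sin(3x) + C.


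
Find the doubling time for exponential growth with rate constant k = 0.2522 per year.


Exponential growth: P(t) = P₀ e^(0.2522t). Set P(t)/P₀ = 2: e^(0.2522t) = 2.
Solve: t = ln(2)/0.2522 ≈ 2.75 years.


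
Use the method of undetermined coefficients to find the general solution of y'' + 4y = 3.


Homogeneous part: r² + 4 = 0 ⇒ r = ±2i, so y_h = C₁cos(2x) + C₂sin(2x).
Try constant y_p = A; plug in: 4A = 3 ⇒ A = 3/4.
General solution: y = C₁cos(2x) + C₂sin(2x) + 3/4.


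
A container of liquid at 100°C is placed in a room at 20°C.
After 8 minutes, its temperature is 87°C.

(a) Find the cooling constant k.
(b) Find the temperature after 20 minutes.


Newton's law: T(t) = T_a + (T₀ - T_a)e^(-kt).
(a) Use T(8) = 87: (87 - 20)/(100 - 20) = e^(-k·8), so k = -ln(0.838)/8 ≈ 0.0222.
(b) Apply k to t = 20: T(20) = 20 + (80)e^(-0.443) ≈ 71.4°C.


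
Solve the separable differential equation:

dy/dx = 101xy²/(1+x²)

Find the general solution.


Separate: dy/y² = 101x/(1+x²) dx.
Integrate LHS: ∫ dy/y² = -1/y.
Integrate RHS via u = 1+x²: (101/2)ln(1+x²) + C.
Result: -1/y = (101/2)ln(1+x²) + C.


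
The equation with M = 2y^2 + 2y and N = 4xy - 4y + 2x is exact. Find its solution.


Check exactness: ∂M/∂y = 4y + 2 and ∂N/∂x = 4y + 2; equal, so the equation is exact.
Integrate M with respect to x (treating y as constant): ∫M dx = 2xy^2 + 2xy + h(y).
Differentiate w.r.t. y and set equal to N: the x-dependent terms already match, leaving h'(y) = -4y. Integrate: h(y) = -2y^2.
So F(x,y) = 2xy^2 - 2y^2 + 2xy.
General solution: 2xy^2 - 2y^2 + 2xy = C.


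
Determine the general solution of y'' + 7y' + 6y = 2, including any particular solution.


Characteristic roots of r² + 7r + 6 = 0 are -1, -6.
y_h = C₁e^(-x) + C₂e^(-6x).
Constant forcing; try y_p = A. Then 6A = 2 ⇒ A = 1/3.
General solution: y = C₁e^(-x) + C₂e^(-6x) + 1/3.


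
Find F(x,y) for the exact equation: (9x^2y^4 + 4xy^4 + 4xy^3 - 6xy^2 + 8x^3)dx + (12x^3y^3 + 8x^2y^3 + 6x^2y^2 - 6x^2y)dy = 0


Check exactness: ∂M/∂y = 36x^2y^3 + 16xy^3 + 12xy^2 - 12xy and ∂N/∂x = 36x^2y^3 + 16xy^3 + 12xy^2 - 12xy; equal, so the equation is exact.
Integrate M with respect to x (treating y as constant): ∫M dx = 3x^3y^4 + 2x^2y^4 + 2x^2y^3 - 3x^2y^2 + 2x^4 + h(y).
Differentiate w.r.t. y and set equal to N: all terms match, so h'(y) = 0 and h is a constant absorbed into C.
General solution: 3x^3y^4 + 2x^2y^4 + 2x^2y^3 - 3x^2y^2 + 2x^4 = C.


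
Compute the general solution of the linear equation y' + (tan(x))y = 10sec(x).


P(x) = tan(x) ⇒ μ = e^(∫tan(x)dx) = sec(x).
(sec(x) y)' = 10sec²(x) ⇒ sec(x) y = 10tan(x) + C.
Multiply by cos(x): y = 10sin(x) + C·cos(x).


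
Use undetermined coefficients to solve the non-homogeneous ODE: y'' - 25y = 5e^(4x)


Characteristic roots of r² - 25 = 0 are 5, -5.
y_h = C₁e^(5x) + C₂e^(-5x).
Forcing exponent 4 is not a characteristic root; try y_p = Ae^(4x).
Substitute: A·(16 + (0)·4 + (-25)) = A·-9 = 5, so A = -5/9.
General solution: y = C₁e^(5x) + C₂e^(-5x) - (5/9)e^(4x).


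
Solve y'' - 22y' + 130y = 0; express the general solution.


Characteristic equation: r² - 22r + 130 = 0.
Discriminant is negative; roots r = 11 ± 3i (complex conjugate pair).
General solution uses e^(α x)(C₁ cos(β x) + C₂ sin(β x)): y = e^(11x)(C₁cos(3x) + C₂sin(3x)).


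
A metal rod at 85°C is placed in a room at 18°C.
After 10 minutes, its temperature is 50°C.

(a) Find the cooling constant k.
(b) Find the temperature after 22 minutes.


Newton's law: T(t) = T_a + (T₀ - T_a)e^(-kt).
(a) Use T(10) = 50: (50 - 18)/(85 - 18) = e^(-k·10), so k = -ln(0.478)/10 ≈ 0.0739.
(b) Apply k to t = 22: T(22) = 18 + (67)e^(-1.626) ≈ 31.2°C.


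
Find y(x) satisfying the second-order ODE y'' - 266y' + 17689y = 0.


Characteristic equation: r² - 266r + 17689 = 0, i.e. (r - 133)² = 0.
Repeated root r = 133; include an x factor for the second linearly independent solution.
General solution: y = (C₁ + C₂x)e^(133x).


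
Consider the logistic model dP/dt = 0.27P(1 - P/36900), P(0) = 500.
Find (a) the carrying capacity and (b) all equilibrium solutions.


Logistic ODE dP/dt = 0.27P(1 - P/36900) has equilibria where dP/dt = 0, i.e. P = 0 or P = 36900.
The coefficient (1 - P/K) = 0 when P = K, identifying K = 36900 as the carrying capacity.
(a) K = 36900; (b) equilibria P = 0 and P = 36900.


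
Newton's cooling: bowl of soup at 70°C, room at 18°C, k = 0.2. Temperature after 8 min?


Newton's law: dT/dt = -k(T - T_a) has solution T(t) = T_a + (T₀ - T_a)e^(-kt).
Plug in T_a = 18, T₀ = 70, k = 0.2, t = 8: T(8) = 18 + (52)e^(-1.60) ≈ 28.5°C.


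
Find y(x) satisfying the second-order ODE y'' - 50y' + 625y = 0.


Characteristic equation: r² - 50r + 625 = 0, i.e. (r - 25)² = 0.
Repeated root r = 25; include an x factor for the second linearly independent solution.
General solution: y = (C₁ + C₂x)e^(25x).


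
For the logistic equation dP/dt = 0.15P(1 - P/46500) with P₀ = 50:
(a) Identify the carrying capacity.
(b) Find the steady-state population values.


Logistic ODE dP/dt = 0.15P(1 - P/46500) has equilibria where dP/dt = 0, i.e. P = 0 or P = 46500.
The coefficient (1 - P/K) = 0 when P = K, identifying K = 46500 as the carrying capacity.
(a) K = 46500; (b) equilibria P = 0 and P = 46500.


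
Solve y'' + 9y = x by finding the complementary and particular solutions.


Homogeneous: r² + 9 = 0 ⇒ r = ±3i, y_h = C₁cos(3x) + C₂sin(3x).
Polynomial forcing; try y_p = Ax + B. Then y_p'' + 9 y_p = 9(Ax + B) = x, so B = 0 and A = 1/9.
General solution: y = C₁cos(3x) + C₂sin(3x) + (1/9)x.


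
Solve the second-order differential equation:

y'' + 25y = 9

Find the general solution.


Homogeneous part: r² + 25 = 0 ⇒ r = ±5i, so y_h = C₁cos(5x) + C₂sin(5x).
Try constant y_p = A; plug in: 25A = 9 ⇒ A = 9/25.
General solution: y = C₁cos(5x) + C₂sin(5x) + 9/25.


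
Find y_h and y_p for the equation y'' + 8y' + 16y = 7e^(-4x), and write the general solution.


Characteristic polynomial (r + 4)² = 0; repeated root r = -4.
y_h = (C₁ + C₂x)e^(-4x). Forcing matches the repeated root (resonance), so try y_p = Ax² e^(-4x).
Substitute and solve for A: 2A = 7, so A = 7/2.
General solution: y = (C₁ + C₂x + (7/2)x²)e^(-4x).


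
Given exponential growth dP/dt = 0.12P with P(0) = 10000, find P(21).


The ODE dP/dt = 0.12P has solution P(t) = P(0)e^(0.12t).
Substitute P(0) = 10000 and t = 21: P(21) = 10000 e^(2.52) ≈ 124286.


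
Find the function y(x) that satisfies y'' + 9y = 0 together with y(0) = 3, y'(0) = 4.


Characteristic roots of r² + 9 = 0 are ±3i, so y = C₁cos(3x) + C₂sin(3x).
Apply y(0) = 3: C₁ = 3. Differentiate and apply y'(0) = 4: 3·C₂ = 4, so C₂ = 4/3.
Particular solution: y = 3cos(3x) + (4/3)sin(3x).


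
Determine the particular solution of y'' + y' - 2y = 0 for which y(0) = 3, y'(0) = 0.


Characteristic roots of r² + r - 2 = 0 are -2, 1.
General solution y = c₁ e^(-2x) + c₂ e^(x).
Apply y(0) = 3: c₁ + c₂ = 3. Apply y'(0) = 0: -2 c₁ + 1 c₂ = 0.
Solve: c₁ = 1, c₂ = 2.
Particular solution: y = e^(-2x) + 2e^(x).


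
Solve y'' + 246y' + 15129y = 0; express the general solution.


Characteristic equation: r² + 246r + 15129 = 0, i.e. (r + 123)² = 0.
Repeated root r = -123; include an x factor for the second linearly independent solution.
General solution: y = (C₁ + C₂x)e^(-123x).


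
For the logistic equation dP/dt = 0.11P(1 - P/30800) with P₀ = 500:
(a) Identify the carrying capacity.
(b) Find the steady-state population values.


Logistic ODE dP/dt = 0.11P(1 - P/30800) has equilibria where dP/dt = 0, i.e. P = 0 or P = 30800.
The coefficient (1 - P/K) = 0 when P = K, identifying K = 30800 as the carrying capacity.
(a) K = 30800; (b) equilibria P = 0 and P = 30800.


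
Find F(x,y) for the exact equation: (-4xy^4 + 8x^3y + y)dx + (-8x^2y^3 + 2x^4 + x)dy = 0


Check exactness: ∂M/∂y = -16xy^3 + 8x^3 + 1 and ∂N/∂x = -16xy^3 + 8x^3 + 1; equal, so the equation is exact.
Integrate M with respect to x (treating y as constant): ∫M dx = -2x^2y^4 + 2x^4y + xy + h(y).
Differentiate w.r.t. y and set equal to N: all terms match, so h'(y) = 0 and h is a constant absorbed into C.
General solution: -2x^2y^4 + 2x^4y + xy = C.


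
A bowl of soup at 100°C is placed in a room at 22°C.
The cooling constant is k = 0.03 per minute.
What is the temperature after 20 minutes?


Newton's law: dT/dt = -k(T - T_a) has solution T(t) = T_a + (T₀ - T_a)e^(-kt).
Plug in T_a = 22, T₀ = 100, k = 0.03, t = 20: T(20) = 22 + (78)e^(-0.60) ≈ 64.8°C.


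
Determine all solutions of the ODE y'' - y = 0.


Characteristic equation: r² - 1 = 0.
Factor: (r + 1)(r - 1) = 0 ⇒ r = -1, 1 (distinct real).
General solution: y = C₁e^(-x) + C₂e^(x).


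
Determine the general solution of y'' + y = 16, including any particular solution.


Homogeneous part: r² + 1 = 0 ⇒ r = ±1i, so y_h = C₁cos(x) + C₂sin(x).
Try constant y_p = A; plug in: 1A = 16 ⇒ A = 16.
General solution: y = C₁cos(x) + C₂sin(x) + 16.


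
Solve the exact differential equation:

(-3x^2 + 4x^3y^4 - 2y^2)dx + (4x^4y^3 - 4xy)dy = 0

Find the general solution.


Check exactness: ∂M/∂y = 16x^3y^3 - 4y and ∂N/∂x = 16x^3y^3 - 4y; equal, so the equation is exact.
Integrate M with respect to x (treating y as constant): ∫M dx = -x^3 + x^4y^4 - 2xy^2 + h(y).
Differentiate w.r.t. y and set equal to N: all terms match, so h'(y) = 0 and h is a constant absorbed into C.
General solution: -x^3 + x^4y^4 - 2xy^2 = C.


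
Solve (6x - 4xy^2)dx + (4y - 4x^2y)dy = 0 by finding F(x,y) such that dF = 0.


Check exactness: ∂M/∂y = -8xy and ∂N/∂x = -8xy; equal, so the equation is exact.
Integrate M with respect to x (treating y as constant): ∫M dx = 3x^2 - 2x^2y^2 + h(y).
Differentiate w.r.t. y and set equal to N: the x-dependent terms already match, leaving h'(y) = 4y. Integrate: h(y) = 2y^2.
So F(x,y) = 2y^2 + 3x^2 - 2x^2y^2.
General solution: 2y^2 + 3x^2 - 2x^2y^2 = C.


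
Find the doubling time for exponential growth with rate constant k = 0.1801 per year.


Exponential growth: P(t) = P₀ e^(0.1801t). Set P(t)/P₀ = 2: e^(0.1801t) = 2.
Solve: t = ln(2)/0.1801 ≈ 3.85 years.


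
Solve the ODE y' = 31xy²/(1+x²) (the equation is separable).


Separate: dy/y² = 31x/(1+x²) dx.
Integrate LHS: ∫ dy/y² = -1/y.
Integrate RHS via u = 1+x²: (31/2)ln(1+x²) + C.
Result: -1/y = (31/2)ln(1+x²) + C.


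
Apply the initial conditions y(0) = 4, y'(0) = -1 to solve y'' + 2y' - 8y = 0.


Characteristic roots of r² + 2r - 8 = 0 are 2, -4.
General solution y = c₁ e^(2x) + c₂ e^(-4x).
Apply y(0) = 4: c₁ + c₂ = 4. Apply y'(0) = -1: 2 c₁ - 4 c₂ = -1.
Solve: c₁ = 5/2, c₂ = 3/2.
Particular solution: y = (5/2)e^(2x) + (3/2)e^(-4x).


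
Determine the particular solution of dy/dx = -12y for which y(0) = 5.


General solution of y' = -12y is y = Ce^(-12x).
Apply y(0) = 5: C = 5.
Particular solution: y = 5e^(-12x).


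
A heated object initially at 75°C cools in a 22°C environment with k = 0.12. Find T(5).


Newton's law: dT/dt = -k(T - T_a) has solution T(t) = T_a + (T₀ - T_a)e^(-kt).
Plug in T_a = 22, T₀ = 75, k = 0.12, t = 5: T(5) = 22 + (53)e^(-0.60) ≈ 51.1°C.


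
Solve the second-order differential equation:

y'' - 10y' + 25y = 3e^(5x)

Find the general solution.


Characteristic polynomial (r - 5)² = 0; repeated root r = 5.
y_h = (C₁ + C₂x)e^(5x). Forcing matches the repeated root (resonance), so try y_p = Ax² e^(5x).
Substitute and solve for A: 2A = 3, so A = 3/2.
General solution: y = (C₁ + C₂x + (3/2)x²)e^(5x).


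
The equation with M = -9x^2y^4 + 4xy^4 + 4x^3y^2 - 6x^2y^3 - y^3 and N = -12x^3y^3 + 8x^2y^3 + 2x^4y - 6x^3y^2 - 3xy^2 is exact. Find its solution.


Check exactness: ∂M/∂y = -36x^2y^3 + 16xy^3 + 8x^3y - 18x^2y^2 - 3y^2 and ∂N/∂x = -36x^2y^3 + 16xy^3 + 8x^3y - 18x^2y^2 - 3y^2; equal, so the equation is exact.
Integrate M with respect to x (treating y as constant): ∫M dx = -3x^3y^4 + 2x^2y^4 + x^4y^2 - 2x^3y^3 - xy^3 + h(y).
Differentiate w.r.t. y and set equal to N: all terms match, so h'(y) = 0 and h is a constant absorbed into C.
General solution: -3x^3y^4 + 2x^2y^4 + x^4y^2 - 2x^3y^3 - xy^3 = C.


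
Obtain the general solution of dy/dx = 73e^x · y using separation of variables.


Separate variables: dy/y = 73e^x dx.
Integrate: ln|y| = 73e^x + C₀.
Exponentiate: y = Ce^(73e^x).


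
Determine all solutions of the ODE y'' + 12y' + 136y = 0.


Characteristic equation: r² + 12r + 136 = 0.
Discriminant is negative; roots r = -6 ± 10i (complex conjugate pair).
General solution uses e^(α x)(C₁ cos(β x) + C₂ sin(β x)): y = e^(-6x)(C₁cos(10x) + C₂sin(10x)).


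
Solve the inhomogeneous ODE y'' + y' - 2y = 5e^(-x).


Characteristic roots of r² + r - 2 = 0 are -2, 1.
y_h = C₁e^(-2x) + C₂e^(x).
Forcing exponent -1 is not a characteristic root; try y_p = Ae^(-x).
Substitute: A·(1 + (1)·-1 + (-2)) = A·-2 = 5, so A = -5/2.
General solution: y = C₁e^(-2x) + C₂e^(x) - (5/2)e^(-x).


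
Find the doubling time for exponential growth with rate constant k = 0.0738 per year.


Exponential growth: P(t) = P₀ e^(0.0738t). Set P(t)/P₀ = 2: e^(0.0738t) = 2.
Solve: t = ln(2)/0.0738 ≈ 9.39 years.


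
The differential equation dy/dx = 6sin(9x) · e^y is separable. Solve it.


Separate: e^(-y) dy = 6sin(9x) dx.
Integrate: -e^(-y) = -(2/3)cos(9x) + C₀.
Rearrange: e^(-y) = (2/3)cos(9x) + C.


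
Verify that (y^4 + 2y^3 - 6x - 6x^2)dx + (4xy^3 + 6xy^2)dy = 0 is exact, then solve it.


Check exactness: ∂M/∂y = 4y^3 + 6y^2 and ∂N/∂x = 4y^3 + 6y^2; equal, so the equation is exact.
Integrate M with respect to x (treating y as constant): ∫M dx = xy^4 + 2xy^3 - 3x^2 - 2x^3 + h(y).
Differentiate w.r.t. y and set equal to N: all terms match, so h'(y) = 0 and h is a constant absorbed into C.
General solution: xy^4 + 2xy^3 - 3x^2 - 2x^3 = C.


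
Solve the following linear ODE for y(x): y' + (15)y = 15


P(x) = 15, Q(x) = 15; integrating factor μ = e^(15x).
(μ y)' = 15e^(15x) ⇒ μ y = e^(15x) + C.
Divide by μ: y = 1 + Ce^(-15x).


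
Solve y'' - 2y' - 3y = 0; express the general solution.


Characteristic equation: r² - 2r - 3 = 0.
Factor: (r - 3)(r + 1) = 0 ⇒ r = 3, -1 (distinct real).
General solution: y = C₁e^(3x) + C₂e^(-x).


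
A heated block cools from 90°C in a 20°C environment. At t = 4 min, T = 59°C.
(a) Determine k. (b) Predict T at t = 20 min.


Newton's law: T(t) = T_a + (T₀ - T_a)e^(-kt).
(a) Use T(4) = 59: (59 - 20)/(90 - 20) = e^(-k·4), so k = -ln(0.557)/4 ≈ 0.1462.
(b) Apply k to t = 20: T(20) = 20 + (70)e^(-2.925) ≈ 23.8°C.


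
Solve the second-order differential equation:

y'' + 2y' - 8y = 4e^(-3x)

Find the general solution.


Characteristic roots of r² + 2r - 8 = 0 are 2, -4.
y_h = C₁e^(2x) + C₂e^(-4x).
Forcing exponent -3 is not a characteristic root; try y_p = Ae^(-3x).
Substitute: A·(9 + (2)·-3 + (-8)) = A·-5 = 4, so A = -4/5.
General solution: y = C₁e^(2x) + C₂e^(-4x) - (4/5)e^(-3x).


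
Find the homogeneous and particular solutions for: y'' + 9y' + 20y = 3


Characteristic roots of r² + 9r + 20 = 0 are -5, -4.
y_h = C₁e^(-5x) + C₂e^(-4x).
Constant forcing; try y_p = A. Then 20A = 3 ⇒ A = 3/20.
General solution: y = C₁e^(-5x) + C₂e^(-4x) + 3/20.


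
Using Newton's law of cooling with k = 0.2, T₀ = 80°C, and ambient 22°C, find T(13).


Newton's law: dT/dt = -k(T - T_a) has solution T(t) = T_a + (T₀ - T_a)e^(-kt).
Plug in T_a = 22, T₀ = 80, k = 0.2, t = 13: T(13) = 22 + (58)e^(-2.60) ≈ 26.3°C.


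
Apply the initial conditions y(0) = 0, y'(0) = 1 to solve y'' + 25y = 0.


Characteristic roots of r² + 25 = 0 are ±5i, so y = C₁cos(5x) + C₂sin(5x).
Apply y(0) = 0: C₁ = 0. Differentiate and apply y'(0) = 1: 5·C₂ = 1, so C₂ = 1/5.
Particular solution: y = (1/5)sin(5x).


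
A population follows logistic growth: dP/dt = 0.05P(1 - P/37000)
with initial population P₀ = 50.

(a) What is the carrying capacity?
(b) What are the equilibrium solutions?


Logistic ODE dP/dt = 0.05P(1 - P/37000) has equilibria where dP/dt = 0, i.e. P = 0 or P = 37000.
The coefficient (1 - P/K) = 0 when P = K, identifying K = 37000 as the carrying capacity.
(a) K = 37000; (b) equilibria P = 0 and P = 37000.


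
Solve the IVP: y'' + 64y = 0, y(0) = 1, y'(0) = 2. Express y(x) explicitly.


Characteristic roots of r² + 64 = 0 are ±8i, so y = C₁cos(8x) + C₂sin(8x).
Apply y(0) = 1: C₁ = 1. Differentiate and apply y'(0) = 2: 8·C₂ = 2, so C₂ = 1/4.
Particular solution: y = cos(8x) + (1/4)sin(8x).


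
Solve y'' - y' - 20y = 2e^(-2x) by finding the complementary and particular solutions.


Characteristic roots of r² - r - 20 = 0 are -4, 5.
y_h = C₁e^(-4x) + C₂e^(5x).
Forcing exponent -2 is not a characteristic root; try y_p = Ae^(-2x).
Substitute: A·(4 + (-1)·-2 + (-20)) = A·-14 = 2, so A = -1/7.
General solution: y = C₁e^(-4x) + C₂e^(5x) - (1/7)e^(-2x).


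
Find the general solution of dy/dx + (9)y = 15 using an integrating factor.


P(x) = 9, Q(x) = 15; integrating factor μ = e^(9x).
(μ y)' = 15e^(9x) ⇒ μ y = (5/3)e^(9x) + C.
Divide by μ: y = 5/3 + Ce^(-9x).


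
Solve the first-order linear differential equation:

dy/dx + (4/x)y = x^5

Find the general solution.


P(x) = 4/x ⇒ μ = x^4.
(x^4 y)' = x^9 ⇒ x^4 y = x^10/(10) + C.
Solve for y: y = (1/10)x^6 + C/x^4.


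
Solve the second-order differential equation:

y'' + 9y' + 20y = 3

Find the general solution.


Characteristic roots of r² + 9r + 20 = 0 are -5, -4.
y_h = C₁e^(-5x) + C₂e^(-4x).
Constant forcing; try y_p = A. Then 20A = 3 ⇒ A = 3/20.
General solution: y = C₁e^(-5x) + C₂e^(-4x) + 3/20.


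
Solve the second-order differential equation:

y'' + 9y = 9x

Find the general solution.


Homogeneous: r² + 9 = 0 ⇒ r = ±3i, y_h = C₁cos(3x) + C₂sin(3x).
Polynomial forcing; try y_p = Ax + B. Then y_p'' + 9 y_p = 9(Ax + B) = 9x, so B = 0 and A = 1.
General solution: y = C₁cos(3x) + C₂sin(3x) + x.


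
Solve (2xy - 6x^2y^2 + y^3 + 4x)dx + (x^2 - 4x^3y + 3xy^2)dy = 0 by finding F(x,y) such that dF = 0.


Check exactness: ∂M/∂y = 2x - 12x^2y + 3y^2 and ∂N/∂x = 2x - 12x^2y + 3y^2; equal, so the equation is exact.
Integrate M with respect to x (treating y as constant): ∫M dx = x^2y - 2x^3y^2 + xy^3 + 2x^2 + h(y).
Differentiate w.r.t. y and set equal to N: all terms match, so h'(y) = 0 and h is a constant absorbed into C.
General solution: x^2y - 2x^3y^2 + xy^3 + 2x^2 = C.


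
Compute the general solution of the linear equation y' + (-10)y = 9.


P(x) = -10 ⇒ μ = e^(-10x).
(μ y)' = 9e^(-10x) ⇒ μ y = -(9/10)e^(-10x) + C.
Divide by μ: y = -9/10 + Ce^(10x).


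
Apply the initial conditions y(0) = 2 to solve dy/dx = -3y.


General solution of y' = -3y is y = Ce^(-3x).
Apply y(0) = 2: C = 2.
Particular solution: y = 2e^(-3x).


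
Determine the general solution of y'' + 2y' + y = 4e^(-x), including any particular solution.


Characteristic polynomial (r + 1)² = 0; repeated root r = -1.
y_h = (C₁ + C₂x)e^(-x). Forcing matches the repeated root (resonance), so try y_p = Ax² e^(-x).
Substitute and solve for A: 2A = 4, so A = 2.
General solution: y = (C₁ + C₂x + 2x²)e^(-x).


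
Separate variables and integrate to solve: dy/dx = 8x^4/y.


Separate variables: y dy = 8x^4 dx.
Integrate both sides: y²/2 = (8/5)x^5 + C₀.
Multiply by 2: y² = (16/5)x^5 + C.


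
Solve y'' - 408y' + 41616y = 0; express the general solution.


Characteristic equation: r² - 408r + 41616 = 0, i.e. (r - 204)² = 0.
Repeated root r = 204; include an x factor for the second linearly independent solution.
General solution: y = (C₁ + C₂x)e^(204x).


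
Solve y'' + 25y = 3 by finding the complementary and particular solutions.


Homogeneous part: r² + 25 = 0 ⇒ r = ±5i, so y_h = C₁cos(5x) + C₂sin(5x).
Try constant y_p = A; plug in: 25A = 3 ⇒ A = 3/25.
General solution: y = C₁cos(5x) + C₂sin(5x) + 3/25.


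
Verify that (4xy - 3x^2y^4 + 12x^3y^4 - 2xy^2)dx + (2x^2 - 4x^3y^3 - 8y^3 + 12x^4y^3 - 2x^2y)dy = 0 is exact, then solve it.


Check exactness: ∂M/∂y = 4x - 12x^2y^3 + 48x^3y^3 - 4xy and ∂N/∂x = 4x - 12x^2y^3 + 48x^3y^3 - 4xy; equal, so the equation is exact.
Integrate M with respect to x (treating y as constant): ∫M dx = 2x^2y - x^3y^4 + 3x^4y^4 - x^2y^2 + h(y).
Differentiate w.r.t. y and set equal to N: the x-dependent terms already match, leaving h'(y) = -8y^3. Integrate: h(y) = -2y^4.
So F(x,y) = 2x^2y - x^3y^4 - 2y^4 + 3x^4y^4 - x^2y^2.
General solution: 2x^2y - x^3y^4 - 2y^4 + 3x^4y^4 - x^2y^2 = C.


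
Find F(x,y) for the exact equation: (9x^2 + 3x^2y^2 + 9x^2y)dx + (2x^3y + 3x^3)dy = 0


Check exactness: ∂M/∂y = 6x^2y + 9x^2 and ∂N/∂x = 6x^2y + 9x^2; equal, so the equation is exact.
Integrate M with respect to x (treating y as constant): ∫M dx = 3x^3 + x^3y^2 + 3x^3y + h(y).
Differentiate w.r.t. y and set equal to N: all terms match, so h'(y) = 0 and h is a constant absorbed into C.
General solution: 3x^3 + x^3y^2 + 3x^3y = C.


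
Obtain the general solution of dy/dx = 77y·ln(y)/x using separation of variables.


Separate: dy/[y ln(y)] = 77 dx/x.
Substitute u = ln(y): du/u = 77 dx/x.
Integrate: ln|ln(y)| = 77ln|x| + C₀, hence ln(y) = C·x^77.


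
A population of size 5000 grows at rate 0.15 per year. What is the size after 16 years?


The ODE dP/dt = 0.15P has solution P(t) = P(0)e^(0.15t).
Substitute P(0) = 5000 and t = 16: P(16) = 5000 e^(2.40) ≈ 55116.


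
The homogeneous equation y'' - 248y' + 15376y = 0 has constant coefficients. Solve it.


Characteristic equation: r² - 248r + 15376 = 0, i.e. (r - 124)² = 0.
Repeated root r = 124; include an x factor for the second linearly independent solution.
General solution: y = (C₁ + C₂x)e^(124x).


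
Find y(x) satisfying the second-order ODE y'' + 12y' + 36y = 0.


Characteristic equation: r² + 12r + 36 = 0, i.e. (r + 6)² = 0.
Repeated root r = -6; include an x factor for the second linearly independent solution.
General solution: y = (C₁ + C₂x)e^(-6x).


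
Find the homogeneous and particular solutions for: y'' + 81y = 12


Homogeneous part: r² + 81 = 0 ⇒ r = ±9i, so y_h = C₁cos(9x) + C₂sin(9x).
Try constant y_p = A; plug in: 81A = 12 ⇒ A = 4/27.
General solution: y = C₁cos(9x) + C₂sin(9x) + 4/27.


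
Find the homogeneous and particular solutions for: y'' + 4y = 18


Homogeneous part: r² + 4 = 0 ⇒ r = ±2i, so y_h = C₁cos(2x) + C₂sin(2x).
Try constant y_p = A; plug in: 4A = 18 ⇒ A = 9/2.
General solution: y = C₁cos(2x) + C₂sin(2x) + 9/2.


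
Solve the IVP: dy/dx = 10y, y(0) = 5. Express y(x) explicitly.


General solution of y' = 10y is y = Ce^(10x).
Apply y(0) = 5: C = 5.
Particular solution: y = 5e^(10x).


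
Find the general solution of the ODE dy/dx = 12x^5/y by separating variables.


Separate variables: y dy = 12x^5 dx.
Integrate both sides: y²/2 = 2x^6 + C₀.
Multiply by 2: y² = 4x^6 + C.


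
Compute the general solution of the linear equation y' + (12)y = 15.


P(x) = 12, Q(x) = 15; integrating factor μ = e^(12x).
(μ y)' = 15e^(12x) ⇒ μ y = (5/4)e^(12x) + C.
Divide by μ: y = 5/4 + Ce^(-12x).


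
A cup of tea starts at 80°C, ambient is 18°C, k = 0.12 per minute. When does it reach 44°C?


From T(t) = T_a + (T₀ - T_a)e^(-kt), set T(t) = 44:
(44 - 18) / (80 - 18) = e^(-0.12t), so t = -ln(0.419)/0.12 ≈ 7.2 minutes.


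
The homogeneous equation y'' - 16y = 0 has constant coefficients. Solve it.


Characteristic equation: r² - 16 = 0.
Factor: (r + 4)(r - 4) = 0 ⇒ r = -4, 4 (distinct real).
General solution: y = C₁e^(-4x) + C₂e^(4x).


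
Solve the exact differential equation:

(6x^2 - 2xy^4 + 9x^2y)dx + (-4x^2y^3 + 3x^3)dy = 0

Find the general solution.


Check exactness: ∂M/∂y = -8xy^3 + 9x^2 and ∂N/∂x = -8xy^3 + 9x^2; equal, so the equation is exact.
Integrate M with respect to x (treating y as constant): ∫M dx = 2x^3 - x^2y^4 + 3x^3y + h(y).
Differentiate w.r.t. y and set equal to N: all terms match, so h'(y) = 0 and h is a constant absorbed into C.
General solution: 2x^3 - x^2y^4 + 3x^3y = C.


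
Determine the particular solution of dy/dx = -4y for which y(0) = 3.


General solution of y' = -4y is y = Ce^(-4x).
Apply y(0) = 3: C = 3.
Particular solution: y = 3e^(-4x).


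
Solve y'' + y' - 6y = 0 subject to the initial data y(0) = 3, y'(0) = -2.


Characteristic roots of r² + r - 6 = 0 are 2, -3.
General solution y = c₁ e^(2x) + c₂ e^(-3x).
Apply y(0) = 3: c₁ + c₂ = 3. Apply y'(0) = -2: 2 c₁ - 3 c₂ = -2.
Solve: c₁ = 7/5, c₂ = 8/5.
Particular solution: y = (7/5)e^(2x) + (8/5)e^(-3x).


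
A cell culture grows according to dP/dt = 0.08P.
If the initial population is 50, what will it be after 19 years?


The ODE dP/dt = 0.08P has solution P(t) = P(0)e^(0.08t).
Substitute P(0) = 50 and t = 19: P(19) = 50 e^(1.52) ≈ 229.


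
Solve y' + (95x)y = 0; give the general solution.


P(x) = 95x ⇒ μ = e^((95/2)x²).
Q(x) = 0 so μ y is constant: y = Ce^(-(95/2)x²).


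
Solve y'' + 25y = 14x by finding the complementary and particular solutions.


Homogeneous: r² + 25 = 0 ⇒ r = ±5i, y_h = C₁cos(5x) + C₂sin(5x).
Polynomial forcing; try y_p = Ax + B. Then y_p'' + 25 y_p = 25(Ax + B) = 14x, so B = 0 and A = 14/25.
General solution: y = C₁cos(5x) + C₂sin(5x) + (14/25)x.


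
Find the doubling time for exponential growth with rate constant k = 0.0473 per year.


Exponential growth: P(t) = P₀ e^(0.0473t). Set P(t)/P₀ = 2: e^(0.0473t) = 2.
Solve: t = ln(2)/0.0473 ≈ 14.65 years.


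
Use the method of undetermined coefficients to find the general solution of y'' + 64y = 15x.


Homogeneous: r² + 64 = 0 ⇒ r = ±8i, y_h = C₁cos(8x) + C₂sin(8x).
Polynomial forcing; try y_p = Ax + B. Then y_p'' + 64 y_p = 64(Ax + B) = 15x, so B = 0 and A = 15/64.
General solution: y = C₁cos(8x) + C₂sin(8x) + (15/64)x.


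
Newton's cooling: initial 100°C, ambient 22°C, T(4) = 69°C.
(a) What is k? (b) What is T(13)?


Newton's law: T(t) = T_a + (T₀ - T_a)e^(-kt).
(a) Use T(4) = 69: (69 - 22)/(100 - 22) = e^(-k·4), so k = -ln(0.603)/4 ≈ 0.1266.
(b) Apply k to t = 13: T(13) = 22 + (78)e^(-1.646) ≈ 37.0°C.


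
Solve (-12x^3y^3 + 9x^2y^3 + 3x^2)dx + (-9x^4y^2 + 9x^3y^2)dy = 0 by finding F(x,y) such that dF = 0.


Check exactness: ∂M/∂y = -36x^3y^2 + 27x^2y^2 and ∂N/∂x = -36x^3y^2 + 27x^2y^2; equal, so the equation is exact.
Integrate M with respect to x (treating y as constant): ∫M dx = -3x^4y^3 + 3x^3y^3 + x^3 + h(y).
Differentiate w.r.t. y and set equal to N: all terms match, so h'(y) = 0 and h is a constant absorbed into C.
General solution: -3x^4y^3 + 3x^3y^3 + x^3 = C.


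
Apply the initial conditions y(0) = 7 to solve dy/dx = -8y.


General solution of y' = -8y is y = Ce^(-8x).
Apply y(0) = 7: C = 7.
Particular solution: y = 7e^(-8x).


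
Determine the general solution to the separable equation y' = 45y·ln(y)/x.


Separate: dy/[y ln(y)] = 45 dx/x.
Substitute u = ln(y): du/u = 45 dx/x.
Integrate: ln|ln(y)| = 45ln|x| + C₀, hence ln(y) = C·x^45.


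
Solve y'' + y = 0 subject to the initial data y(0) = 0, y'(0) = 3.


Characteristic roots of r² + 1 = 0 are ±1i, so y = C₁cos(x) + C₂sin(x).
Apply y(0) = 0: C₁ = 0. Differentiate and apply y'(0) = 3: 1·C₂ = 3, so C₂ = 3.
Particular solution: y = 3sin(x).


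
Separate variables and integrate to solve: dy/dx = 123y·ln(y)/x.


Separate: dy/[y ln(y)] = 123 dx/x.
Substitute u = ln(y): du/u = 123 dx/x.
Integrate: ln|ln(y)| = 123ln|x| + C₀, hence ln(y) = C·x^123.


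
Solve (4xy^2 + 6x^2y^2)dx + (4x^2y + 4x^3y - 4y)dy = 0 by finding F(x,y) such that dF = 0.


Check exactness: ∂M/∂y = 8xy + 12x^2y and ∂N/∂x = 8xy + 12x^2y; equal, so the equation is exact.
Integrate M with respect to x (treating y as constant): ∫M dx = 2x^2y^2 + 2x^3y^2 + h(y).
Differentiate w.r.t. y and set equal to N: the x-dependent terms already match, leaving h'(y) = -4y. Integrate: h(y) = -2y^2.
So F(x,y) = 2x^2y^2 + 2x^3y^2 - 2y^2.
General solution: 2x^2y^2 + 2x^3y^2 - 2y^2 = C.


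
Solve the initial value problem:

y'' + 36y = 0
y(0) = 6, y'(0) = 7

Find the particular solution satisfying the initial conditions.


Characteristic roots of r² + 36 = 0 are ±6i, so y = C₁cos(6x) + C₂sin(6x).
Apply y(0) = 6: C₁ = 6. Differentiate and apply y'(0) = 7: 6·C₂ = 7, so C₂ = 7/6.
Particular solution: y = 6cos(6x) + (7/6)sin(6x).


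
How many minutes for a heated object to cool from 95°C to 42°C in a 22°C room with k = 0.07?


From T(t) = T_a + (T₀ - T_a)e^(-kt), set T(t) = 42:
(42 - 22) / (95 - 22) = e^(-0.07t), so t = -ln(0.274)/0.07 ≈ 18.5 minutes.


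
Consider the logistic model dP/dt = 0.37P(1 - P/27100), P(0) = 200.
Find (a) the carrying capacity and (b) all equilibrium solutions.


Logistic ODE dP/dt = 0.37P(1 - P/27100) has equilibria where dP/dt = 0, i.e. P = 0 or P = 27100.
The coefficient (1 - P/K) = 0 when P = K, identifying K = 27100 as the carrying capacity.
(a) K = 27100; (b) equilibria P = 0 and P = 27100.


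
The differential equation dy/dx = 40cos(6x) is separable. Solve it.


g(y) = 1, so integrate directly: y = ∫ 40cos(6x) dx = (20/3)sin(6x) + C.


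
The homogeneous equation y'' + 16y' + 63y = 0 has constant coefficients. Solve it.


Characteristic equation: r² + 16r + 63 = 0.
Factor: (r + 9)(r + 7) = 0 ⇒ r = -9, -7 (distinct real).
General solution: y = C₁e^(-9x) + C₂e^(-7x).


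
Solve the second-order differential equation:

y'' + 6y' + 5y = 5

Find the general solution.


Characteristic roots of r² + 6r + 5 = 0 are -5, -1.
y_h = C₁e^(-5x) + C₂e^(-x).
Constant forcing; try y_p = A. Then 5A = 5 ⇒ A = 1.
General solution: y = C₁e^(-5x) + C₂e^(-x) + 1.


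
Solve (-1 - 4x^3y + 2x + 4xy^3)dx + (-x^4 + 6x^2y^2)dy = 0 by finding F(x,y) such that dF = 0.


Check exactness: ∂M/∂y = -4x^3 + 12xy^2 and ∂N/∂x = -4x^3 + 12xy^2; equal, so the equation is exact.
Integrate M with respect to x (treating y as constant): ∫M dx = -x - x^4y + x^2 + 2x^2y^3 + h(y).
Differentiate w.r.t. y and set equal to N: all terms match, so h'(y) = 0 and h is a constant absorbed into C.
General solution: -x - x^4y + x^2 + 2x^2y^3 = C.


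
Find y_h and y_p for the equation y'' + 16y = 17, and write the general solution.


Homogeneous part: r² + 16 = 0 ⇒ r = ±4i, so y_h = C₁cos(4x) + C₂sin(4x).
Try constant y_p = A; plug in: 16A = 17 ⇒ A = 17/16.
General solution: y = C₁cos(4x) + C₂sin(4x) + 17/16.


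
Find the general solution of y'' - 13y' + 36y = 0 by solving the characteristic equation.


Characteristic equation: r² - 13r + 36 = 0.
Factor: (r - 4)(r - 9) = 0 ⇒ r = 4, 9 (distinct real).
General solution: y = C₁e^(4x) + C₂e^(9x).


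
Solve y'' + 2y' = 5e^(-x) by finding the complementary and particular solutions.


Characteristic roots of r² + 2r = 0 are 0, -2.
y_h = C₁ + C₂e^(-2x).
Forcing exponent -1 is not a characteristic root; try y_p = Ae^(-x).
Substitute: A·(1 + (2)·-1 + (0)) = A·-1 = 5, so A = -5.
General solution: y = C₁ + C₂e^(-2x) - 5e^(-x).


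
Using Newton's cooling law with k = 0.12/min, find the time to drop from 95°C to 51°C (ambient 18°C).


From T(t) = T_a + (T₀ - T_a)e^(-kt), set T(t) = 51:
(51 - 18) / (95 - 18) = e^(-0.12t), so t = -ln(0.429)/0.12 ≈ 7.1 minutes.


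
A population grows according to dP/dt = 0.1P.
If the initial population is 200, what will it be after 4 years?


The ODE dP/dt = 0.1P has solution P(t) = P(0)e^(0.1t).
Substitute P(0) = 200 and t = 4: P(4) = 200 e^(0.40) ≈ 298.


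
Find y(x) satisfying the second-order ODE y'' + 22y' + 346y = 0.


Characteristic equation: r² + 22r + 346 = 0.
Discriminant is negative; roots r = -11 ± 15i (complex conjugate pair).
General solution uses e^(α x)(C₁ cos(β x) + C₂ sin(β x)): y = e^(-11x)(C₁cos(15x) + C₂sin(15x)).


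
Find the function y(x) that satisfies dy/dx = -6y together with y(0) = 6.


General solution of y' = -6y is y = Ce^(-6x).
Apply y(0) = 6: C = 6.
Particular solution: y = 6e^(-6x).


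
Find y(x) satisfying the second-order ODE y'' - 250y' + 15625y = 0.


Characteristic equation: r² - 250r + 15625 = 0, i.e. (r - 125)² = 0.
Repeated root r = 125; include an x factor for the second linearly independent solution.
General solution: y = (C₁ + C₂x)e^(125x).


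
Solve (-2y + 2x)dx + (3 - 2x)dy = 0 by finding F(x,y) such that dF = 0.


Check exactness: ∂M/∂y = -2 and ∂N/∂x = -2; equal, so the equation is exact.
Integrate M with respect to x (treating y as constant): ∫M dx = -2xy + x^2 + h(y).
Differentiate w.r.t. y and set equal to N: the x-dependent terms already match, leaving h'(y) = 3. Integrate: h(y) = 3y.
So F(x,y) = 3y - 2xy + x^2.
General solution: 3y - 2xy + x^2 = C.


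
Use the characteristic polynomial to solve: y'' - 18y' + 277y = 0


Characteristic equation: r² - 18r + 277 = 0.
Discriminant is negative; roots r = 9 ± 14i (complex conjugate pair).
General solution uses e^(α x)(C₁ cos(β x) + C₂ sin(β x)): y = e^(9x)(C₁cos(14x) + C₂sin(14x)).


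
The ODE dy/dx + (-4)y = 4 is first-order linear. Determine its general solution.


P(x) = -4 ⇒ μ = e^(-4x).
(μ y)' = 4e^(-4x) ⇒ μ y = -e^(-4x) + C.
Divide by μ: y = -1 + Ce^(4x).
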